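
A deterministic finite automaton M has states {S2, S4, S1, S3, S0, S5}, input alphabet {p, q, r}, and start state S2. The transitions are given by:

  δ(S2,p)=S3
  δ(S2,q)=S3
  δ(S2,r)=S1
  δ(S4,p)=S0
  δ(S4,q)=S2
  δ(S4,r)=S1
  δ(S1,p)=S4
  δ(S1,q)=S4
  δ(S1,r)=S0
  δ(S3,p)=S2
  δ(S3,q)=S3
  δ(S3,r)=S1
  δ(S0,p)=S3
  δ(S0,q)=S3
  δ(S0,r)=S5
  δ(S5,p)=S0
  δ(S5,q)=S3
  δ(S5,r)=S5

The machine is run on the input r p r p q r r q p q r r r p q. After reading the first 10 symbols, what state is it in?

S2 → S1 → S4 → S1 → S4 → S2 → S1 → S0 → S3 → S2 → S3
After 10 symbols: S3.

S3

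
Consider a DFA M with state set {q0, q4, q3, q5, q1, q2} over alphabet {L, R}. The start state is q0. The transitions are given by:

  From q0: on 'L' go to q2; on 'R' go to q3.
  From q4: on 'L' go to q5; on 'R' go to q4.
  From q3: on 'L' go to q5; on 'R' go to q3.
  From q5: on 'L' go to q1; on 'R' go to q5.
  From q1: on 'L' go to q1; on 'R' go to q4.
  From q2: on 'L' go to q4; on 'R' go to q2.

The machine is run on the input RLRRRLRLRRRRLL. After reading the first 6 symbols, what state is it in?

Trace: q0 -R-> q3 -L-> q5 -R-> q5 -R-> q5 -R-> q5 -L-> q1
After 6 symbols: q1.

q1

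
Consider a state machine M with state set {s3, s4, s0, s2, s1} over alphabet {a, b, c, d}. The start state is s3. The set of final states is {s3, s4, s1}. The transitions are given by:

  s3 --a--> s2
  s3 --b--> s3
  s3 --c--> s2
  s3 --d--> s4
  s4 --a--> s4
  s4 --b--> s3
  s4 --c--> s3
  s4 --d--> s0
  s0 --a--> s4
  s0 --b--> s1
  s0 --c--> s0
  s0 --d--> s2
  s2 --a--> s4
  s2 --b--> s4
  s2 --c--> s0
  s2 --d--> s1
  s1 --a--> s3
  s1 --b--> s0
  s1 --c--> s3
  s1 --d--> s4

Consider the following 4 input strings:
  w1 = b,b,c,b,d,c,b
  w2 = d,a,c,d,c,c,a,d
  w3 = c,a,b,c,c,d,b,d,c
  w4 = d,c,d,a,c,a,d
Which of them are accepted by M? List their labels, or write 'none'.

w1: s3 → s3 → s3 → s2 → s4 → s0 → s0 → s1  → end s1, accepted
w2: s3 → s4 → s4 → s3 → s4 → s3 → s2 → s4 → s0  → end s0, rejected
w3: s3 → s2 → s4 → s3 → s2 → s0 → s2 → s4 → s0 → s0  → end s0, rejected
w4: s3 → s4 → s3 → s4 → s4 → s3 → s2 → s1  → end s1, accepted

w1, w4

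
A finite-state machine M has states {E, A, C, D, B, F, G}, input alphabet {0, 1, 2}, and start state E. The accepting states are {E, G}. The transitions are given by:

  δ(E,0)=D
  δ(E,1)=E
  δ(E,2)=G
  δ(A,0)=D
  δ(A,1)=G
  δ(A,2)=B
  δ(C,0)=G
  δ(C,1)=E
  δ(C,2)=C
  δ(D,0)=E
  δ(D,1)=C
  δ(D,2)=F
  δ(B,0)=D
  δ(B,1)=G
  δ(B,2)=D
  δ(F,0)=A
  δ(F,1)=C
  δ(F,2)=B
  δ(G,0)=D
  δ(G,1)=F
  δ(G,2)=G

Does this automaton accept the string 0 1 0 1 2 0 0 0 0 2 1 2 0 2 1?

No

E → D → C → G → F → B → D → E → D → E → G → F → B → D → F → C
End state C is not accepting.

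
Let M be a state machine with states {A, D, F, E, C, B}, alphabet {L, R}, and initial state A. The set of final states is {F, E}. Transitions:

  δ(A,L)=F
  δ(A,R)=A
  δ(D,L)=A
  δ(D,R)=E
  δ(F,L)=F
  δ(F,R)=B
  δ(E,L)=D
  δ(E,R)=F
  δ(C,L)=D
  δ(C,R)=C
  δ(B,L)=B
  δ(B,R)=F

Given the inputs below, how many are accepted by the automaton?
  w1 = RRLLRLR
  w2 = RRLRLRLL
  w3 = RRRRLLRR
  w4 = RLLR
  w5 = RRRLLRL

3

w1: A → A → A → F → F → B → B → F  → end F, accepted
w2: A → A → A → F → B → B → F → F → F  → end F, accepted
w3: A → A → A → A → A → F → F → B → F  → end F, accepted
w4: A → A → F → F → B  → end B, rejected
w5: A → A → A → A → F → F → B → B  → end B, rejected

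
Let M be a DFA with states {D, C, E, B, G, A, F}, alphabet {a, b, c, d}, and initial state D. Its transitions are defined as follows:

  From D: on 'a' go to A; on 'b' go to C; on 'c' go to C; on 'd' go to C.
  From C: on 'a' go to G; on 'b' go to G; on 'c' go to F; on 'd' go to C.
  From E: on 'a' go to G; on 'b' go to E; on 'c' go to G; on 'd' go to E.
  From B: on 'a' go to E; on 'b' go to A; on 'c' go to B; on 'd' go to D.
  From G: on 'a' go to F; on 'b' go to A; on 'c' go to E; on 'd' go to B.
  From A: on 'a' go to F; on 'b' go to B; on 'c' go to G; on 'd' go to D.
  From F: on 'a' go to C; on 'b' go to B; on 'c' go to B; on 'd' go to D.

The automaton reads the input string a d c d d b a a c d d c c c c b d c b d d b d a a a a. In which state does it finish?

G

start at D
read 'a': D → A
read 'd': A → D
read 'c': D → C
read 'd': C → C
read 'd': C → C
read 'b': C → G
read 'a': G → F
read 'a': F → C
read 'c': C → F
read 'd': F → D
read 'd': D → C
read 'c': C → F
read 'c': F → B
read 'c': B → B
read 'c': B → B
read 'b': B → A
read 'd': A → D
read 'c': D → C
read 'b': C → G
read 'd': G → B
read 'd': B → D
read 'b': D → C
read 'd': C → C
read 'a': C → G
read 'a': G → F
read 'a': F → C
read 'a': C → G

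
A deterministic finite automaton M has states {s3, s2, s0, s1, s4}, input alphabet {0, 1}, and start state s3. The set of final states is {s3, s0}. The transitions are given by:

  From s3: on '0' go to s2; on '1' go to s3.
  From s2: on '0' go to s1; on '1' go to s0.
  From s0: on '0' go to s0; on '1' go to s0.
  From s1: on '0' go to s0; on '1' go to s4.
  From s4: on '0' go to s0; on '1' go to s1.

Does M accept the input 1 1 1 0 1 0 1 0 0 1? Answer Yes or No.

s3 → s3 → s3 → s3 → s2 → s0 → s0 → s0 → s0 → s0 → s0
End state s0 is accepting.

Yes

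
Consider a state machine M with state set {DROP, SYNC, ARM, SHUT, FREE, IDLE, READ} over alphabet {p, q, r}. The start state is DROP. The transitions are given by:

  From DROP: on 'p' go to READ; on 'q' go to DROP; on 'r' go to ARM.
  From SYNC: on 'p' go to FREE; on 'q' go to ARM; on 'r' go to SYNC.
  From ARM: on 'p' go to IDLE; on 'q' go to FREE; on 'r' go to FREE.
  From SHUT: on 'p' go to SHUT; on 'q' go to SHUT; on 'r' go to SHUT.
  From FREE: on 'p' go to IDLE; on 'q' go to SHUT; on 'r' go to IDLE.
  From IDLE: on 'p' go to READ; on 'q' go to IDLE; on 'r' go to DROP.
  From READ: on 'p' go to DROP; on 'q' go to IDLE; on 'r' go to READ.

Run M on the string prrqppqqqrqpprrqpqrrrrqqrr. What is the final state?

Trace: DROP -p-> READ -r-> READ -r-> READ -q-> IDLE -p-> READ -p-> DROP -q-> DROP -q-> DROP -q-> DROP -r-> ARM -q-> FREE -p-> IDLE -p-> READ -r-> READ -r-> READ -q-> IDLE -p-> READ -q-> IDLE -r-> DROP -r-> ARM -r-> FREE -r-> IDLE -q-> IDLE -q-> IDLE -r-> DROP -r-> ARM

ARM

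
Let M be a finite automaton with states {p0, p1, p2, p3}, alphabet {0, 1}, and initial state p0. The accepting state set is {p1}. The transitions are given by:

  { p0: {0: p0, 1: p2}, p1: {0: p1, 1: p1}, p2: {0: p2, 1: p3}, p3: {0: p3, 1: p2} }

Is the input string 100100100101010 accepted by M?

No

start at p0
read '1': p0 → p2
read '0': p2 → p2
read '0': p2 → p2
read '1': p2 → p3
read '0': p3 → p3
read '0': p3 → p3
read '1': p3 → p2
read '0': p2 → p2
read '0': p2 → p2
read '1': p2 → p3
read '0': p3 → p3
read '1': p3 → p2
read '0': p2 → p2
read '1': p2 → p3
read '0': p3 → p3
End state p3 is not accepting.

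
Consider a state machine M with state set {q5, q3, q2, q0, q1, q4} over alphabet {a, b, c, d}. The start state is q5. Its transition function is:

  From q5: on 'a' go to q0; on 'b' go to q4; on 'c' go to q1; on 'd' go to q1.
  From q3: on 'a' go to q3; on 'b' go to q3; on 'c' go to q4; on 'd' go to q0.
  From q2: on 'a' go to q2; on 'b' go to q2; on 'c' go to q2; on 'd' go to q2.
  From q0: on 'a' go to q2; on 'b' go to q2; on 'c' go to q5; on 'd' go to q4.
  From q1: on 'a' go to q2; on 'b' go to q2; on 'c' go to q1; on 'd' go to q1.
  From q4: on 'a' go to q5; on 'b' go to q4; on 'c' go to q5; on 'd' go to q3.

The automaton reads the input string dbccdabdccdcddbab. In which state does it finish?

q2

Trace: q5 -d-> q1 -b-> q2 -c-> q2 -c-> q2 -d-> q2 -a-> q2 -b-> q2 -d-> q2 -c-> q2 -c-> q2 -d-> q2 -c-> q2 -d-> q2 -d-> q2 -b-> q2 -a-> q2 -b-> q2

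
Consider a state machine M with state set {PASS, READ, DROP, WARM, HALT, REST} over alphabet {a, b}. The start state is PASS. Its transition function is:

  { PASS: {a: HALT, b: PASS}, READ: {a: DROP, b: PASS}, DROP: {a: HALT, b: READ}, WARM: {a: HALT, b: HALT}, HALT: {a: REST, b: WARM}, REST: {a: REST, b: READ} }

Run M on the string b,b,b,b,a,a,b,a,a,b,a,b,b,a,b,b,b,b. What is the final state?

Trace: PASS -b-> PASS -b-> PASS -b-> PASS -b-> PASS -a-> HALT -a-> REST -b-> READ -a-> DROP -a-> HALT -b-> WARM -a-> HALT -b-> WARM -b-> HALT -a-> REST -b-> READ -b-> PASS -b-> PASS -b-> PASS

PASS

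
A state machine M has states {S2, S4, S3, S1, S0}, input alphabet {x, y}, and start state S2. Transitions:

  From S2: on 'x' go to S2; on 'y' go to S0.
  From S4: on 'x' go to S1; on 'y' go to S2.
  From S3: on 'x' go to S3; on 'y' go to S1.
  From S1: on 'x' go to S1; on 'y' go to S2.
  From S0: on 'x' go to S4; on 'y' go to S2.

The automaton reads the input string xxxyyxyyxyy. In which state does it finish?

S2 → S2 → S2 → S2 → S0 → S2 → S2 → S0 → S2 → S2 → S0 → S2

S2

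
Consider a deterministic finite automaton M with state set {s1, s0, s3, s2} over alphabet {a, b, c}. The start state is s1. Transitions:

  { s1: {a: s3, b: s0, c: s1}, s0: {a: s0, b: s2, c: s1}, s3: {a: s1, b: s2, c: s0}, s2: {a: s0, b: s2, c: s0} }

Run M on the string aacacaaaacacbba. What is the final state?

s0

start at s1
read 'a': s1 → s3
read 'a': s3 → s1
read 'c': s1 → s1
read 'a': s1 → s3
read 'c': s3 → s0
read 'a': s0 → s0
read 'a': s0 → s0
read 'a': s0 → s0
read 'a': s0 → s0
read 'c': s0 → s1
read 'a': s1 → s3
read 'c': s3 → s0
read 'b': s0 → s2
read 'b': s2 → s2
read 'a': s2 → s0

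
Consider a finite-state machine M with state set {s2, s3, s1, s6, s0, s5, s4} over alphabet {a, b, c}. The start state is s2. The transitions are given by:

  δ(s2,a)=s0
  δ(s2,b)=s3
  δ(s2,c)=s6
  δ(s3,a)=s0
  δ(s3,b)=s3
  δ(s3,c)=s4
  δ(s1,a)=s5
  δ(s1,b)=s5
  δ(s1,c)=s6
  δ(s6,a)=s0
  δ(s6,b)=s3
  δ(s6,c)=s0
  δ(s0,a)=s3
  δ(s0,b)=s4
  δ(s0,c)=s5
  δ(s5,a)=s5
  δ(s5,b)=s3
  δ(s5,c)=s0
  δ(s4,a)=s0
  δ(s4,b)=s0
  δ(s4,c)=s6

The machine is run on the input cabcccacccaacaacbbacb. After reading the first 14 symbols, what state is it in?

s5

start at s2
read 'c': s2 → s6
read 'a': s6 → s0
read 'b': s0 → s4
read 'c': s4 → s6
read 'c': s6 → s0
read 'c': s0 → s5
read 'a': s5 → s5
read 'c': s5 → s0
read 'c': s0 → s5
read 'c': s5 → s0
read 'a': s0 → s3
read 'a': s3 → s0
read 'c': s0 → s5
read 'a': s5 → s5
After 14 symbols: s5.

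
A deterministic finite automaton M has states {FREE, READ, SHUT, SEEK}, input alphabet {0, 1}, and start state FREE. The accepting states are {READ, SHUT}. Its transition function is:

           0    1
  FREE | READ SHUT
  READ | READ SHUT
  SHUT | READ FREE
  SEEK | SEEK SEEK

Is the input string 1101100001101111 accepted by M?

Trace: FREE -1-> SHUT -1-> FREE -0-> READ -1-> SHUT -1-> FREE -0-> READ -0-> READ -0-> READ -0-> READ -1-> SHUT -1-> FREE -0-> READ -1-> SHUT -1-> FREE -1-> SHUT -1-> FREE
End state FREE is not accepting.

No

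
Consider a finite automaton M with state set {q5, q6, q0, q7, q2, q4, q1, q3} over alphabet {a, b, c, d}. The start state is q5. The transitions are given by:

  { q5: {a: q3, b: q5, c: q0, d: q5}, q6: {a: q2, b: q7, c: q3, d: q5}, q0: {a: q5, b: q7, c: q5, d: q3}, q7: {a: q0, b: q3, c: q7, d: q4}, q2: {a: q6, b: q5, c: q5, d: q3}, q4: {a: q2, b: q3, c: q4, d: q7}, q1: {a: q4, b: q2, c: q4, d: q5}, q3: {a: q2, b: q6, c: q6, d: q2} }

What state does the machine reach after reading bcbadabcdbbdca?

q2

q5 → q5 → q0 → q7 → q0 → q3 → q2 → q5 → q0 → q3 → q6 → q7 → q4 → q4 → q2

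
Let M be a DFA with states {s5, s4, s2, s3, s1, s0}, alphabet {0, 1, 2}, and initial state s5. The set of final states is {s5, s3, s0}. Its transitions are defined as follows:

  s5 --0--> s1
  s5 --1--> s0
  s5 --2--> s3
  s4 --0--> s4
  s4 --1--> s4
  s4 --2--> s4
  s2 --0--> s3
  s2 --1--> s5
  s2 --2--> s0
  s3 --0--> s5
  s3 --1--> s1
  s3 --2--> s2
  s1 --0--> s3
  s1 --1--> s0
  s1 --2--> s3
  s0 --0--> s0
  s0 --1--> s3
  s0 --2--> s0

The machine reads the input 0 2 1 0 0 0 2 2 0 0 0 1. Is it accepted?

Yes

s5 → s1 → s3 → s1 → s3 → s5 → s1 → s3 → s2 → s3 → s5 → s1 → s0
End state s0 is accepting.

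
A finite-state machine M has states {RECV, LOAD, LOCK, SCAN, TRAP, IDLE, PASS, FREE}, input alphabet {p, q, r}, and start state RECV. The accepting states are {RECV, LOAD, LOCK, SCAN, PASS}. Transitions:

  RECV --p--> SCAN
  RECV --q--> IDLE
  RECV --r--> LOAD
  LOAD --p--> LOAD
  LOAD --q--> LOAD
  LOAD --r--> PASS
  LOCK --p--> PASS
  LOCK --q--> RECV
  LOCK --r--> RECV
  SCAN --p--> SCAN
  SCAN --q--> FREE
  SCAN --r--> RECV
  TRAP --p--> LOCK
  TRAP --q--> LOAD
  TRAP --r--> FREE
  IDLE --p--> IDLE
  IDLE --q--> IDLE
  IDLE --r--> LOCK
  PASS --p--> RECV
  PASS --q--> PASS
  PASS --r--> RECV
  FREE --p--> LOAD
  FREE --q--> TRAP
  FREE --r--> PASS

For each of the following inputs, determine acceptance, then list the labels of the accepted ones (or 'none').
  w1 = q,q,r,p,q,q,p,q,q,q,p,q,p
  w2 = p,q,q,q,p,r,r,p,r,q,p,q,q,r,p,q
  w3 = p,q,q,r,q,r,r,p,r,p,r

w1: RECV → IDLE → IDLE → LOCK → PASS → PASS → PASS → RECV → IDLE → IDLE → IDLE → IDLE → IDLE → IDLE  → end IDLE, rejected
w2: RECV → SCAN → FREE → TRAP → LOAD → LOAD → PASS → RECV → SCAN → RECV → IDLE → IDLE → IDLE → IDLE → LOCK → PASS → PASS  → end PASS, accepted
w3: RECV → SCAN → FREE → TRAP → FREE → TRAP → FREE → PASS → RECV → LOAD → LOAD → PASS  → end PASS, accepted

w2, w3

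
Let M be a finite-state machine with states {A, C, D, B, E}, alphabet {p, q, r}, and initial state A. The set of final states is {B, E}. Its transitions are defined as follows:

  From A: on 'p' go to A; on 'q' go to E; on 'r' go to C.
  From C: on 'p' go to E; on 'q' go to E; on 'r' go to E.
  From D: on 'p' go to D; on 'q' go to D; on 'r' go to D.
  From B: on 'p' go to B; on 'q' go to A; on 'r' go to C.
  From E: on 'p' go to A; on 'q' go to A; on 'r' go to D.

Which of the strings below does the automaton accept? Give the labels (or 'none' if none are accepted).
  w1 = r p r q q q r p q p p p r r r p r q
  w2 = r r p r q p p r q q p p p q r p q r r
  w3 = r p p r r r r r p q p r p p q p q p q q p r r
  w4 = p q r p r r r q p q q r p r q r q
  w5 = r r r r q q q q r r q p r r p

w1: A → C → E → D → D → D → D → D → D → D → D → D → D → D → D → D → D → D → D  → end D, rejected
w2: A → C → E → A → C → E → A → A → C → E → A → A → A → A → E → D → D → D → D → D  → end D, rejected
w3: A → C → E → A → C → E → D → D → D → D → D → D → D → D → D → D → D → D → D → D → D → D → D → D  → end D, rejected
w4: A → A → E → D → D → D → D → D → D → D → D → D → D → D → D → D → D → D  → end D, rejected
w5: A → C → E → D → D → D → D → D → D → D → D → D → D → D → D → D  → end D, rejected

none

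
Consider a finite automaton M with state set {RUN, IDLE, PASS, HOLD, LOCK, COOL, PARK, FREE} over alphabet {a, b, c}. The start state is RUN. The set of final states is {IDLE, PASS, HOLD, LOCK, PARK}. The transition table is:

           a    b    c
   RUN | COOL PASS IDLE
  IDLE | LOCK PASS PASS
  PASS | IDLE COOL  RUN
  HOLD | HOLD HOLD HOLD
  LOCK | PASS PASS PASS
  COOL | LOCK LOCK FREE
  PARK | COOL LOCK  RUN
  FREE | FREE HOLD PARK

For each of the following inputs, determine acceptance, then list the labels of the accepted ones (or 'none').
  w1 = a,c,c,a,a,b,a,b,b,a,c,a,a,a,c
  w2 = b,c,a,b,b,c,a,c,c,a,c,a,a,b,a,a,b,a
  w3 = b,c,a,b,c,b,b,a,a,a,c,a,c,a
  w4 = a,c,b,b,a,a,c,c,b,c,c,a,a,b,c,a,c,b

w1:
  start at RUN
  read 'a': RUN → COOL
  read 'c': COOL → FREE
  read 'c': FREE → PARK
  read 'a': PARK → COOL
  read 'a': COOL → LOCK
  read 'b': LOCK → PASS
  read 'a': PASS → IDLE
  read 'b': IDLE → PASS
  read 'b': PASS → COOL
  read 'a': COOL → LOCK
  read 'c': LOCK → PASS
  read 'a': PASS → IDLE
  read 'a': IDLE → LOCK
  read 'a': LOCK → PASS
  read 'c': PASS → RUN
  end RUN, rejected
w2:
  start at RUN
  read 'b': RUN → PASS
  read 'c': PASS → RUN
  read 'a': RUN → COOL
  read 'b': COOL → LOCK
  read 'b': LOCK → PASS
  read 'c': PASS → RUN
  read 'a': RUN → COOL
  read 'c': COOL → FREE
  read 'c': FREE → PARK
  read 'a': PARK → COOL
  read 'c': COOL → FREE
  read 'a': FREE → FREE
  read 'a': FREE → FREE
  read 'b': FREE → HOLD
  read 'a': HOLD → HOLD
  read 'a': HOLD → HOLD
  read 'b': HOLD → HOLD
  read 'a': HOLD → HOLD
  end HOLD, accepted
w3:
  start at RUN
  read 'b': RUN → PASS
  read 'c': PASS → RUN
  read 'a': RUN → COOL
  read 'b': COOL → LOCK
  read 'c': LOCK → PASS
  read 'b': PASS → COOL
  read 'b': COOL → LOCK
  read 'a': LOCK → PASS
  read 'a': PASS → IDLE
  read 'a': IDLE → LOCK
  read 'c': LOCK → PASS
  read 'a': PASS → IDLE
  read 'c': IDLE → PASS
  read 'a': PASS → IDLE
  end IDLE, accepted
w4:
  start at RUN
  read 'a': RUN → COOL
  read 'c': COOL → FREE
  read 'b': FREE → HOLD
  read 'b': HOLD → HOLD
  read 'a': HOLD → HOLD
  read 'a': HOLD → HOLD
  read 'c': HOLD → HOLD
  read 'c': HOLD → HOLD
  read 'b': HOLD → HOLD
  read 'c': HOLD → HOLD
  read 'c': HOLD → HOLD
  read 'a': HOLD → HOLD
  read 'a': HOLD → HOLD
  read 'b': HOLD → HOLD
  read 'c': HOLD → HOLD
  read 'a': HOLD → HOLD
  read 'c': HOLD → HOLD
  read 'b': HOLD → HOLD
  end HOLD, accepted

w2, w3, w4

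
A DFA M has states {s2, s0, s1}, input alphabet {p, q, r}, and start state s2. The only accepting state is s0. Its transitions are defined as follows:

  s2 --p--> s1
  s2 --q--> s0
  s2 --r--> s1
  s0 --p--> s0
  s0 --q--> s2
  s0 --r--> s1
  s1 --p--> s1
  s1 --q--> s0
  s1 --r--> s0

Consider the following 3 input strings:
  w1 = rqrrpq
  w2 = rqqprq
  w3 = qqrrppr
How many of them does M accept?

0

w1: s2 → s1 → s0 → s1 → s0 → s0 → s2  → end s2, rejected
w2: s2 → s1 → s0 → s2 → s1 → s0 → s2  → end s2, rejected
w3: s2 → s0 → s2 → s1 → s0 → s0 → s0 → s1  → end s1, rejected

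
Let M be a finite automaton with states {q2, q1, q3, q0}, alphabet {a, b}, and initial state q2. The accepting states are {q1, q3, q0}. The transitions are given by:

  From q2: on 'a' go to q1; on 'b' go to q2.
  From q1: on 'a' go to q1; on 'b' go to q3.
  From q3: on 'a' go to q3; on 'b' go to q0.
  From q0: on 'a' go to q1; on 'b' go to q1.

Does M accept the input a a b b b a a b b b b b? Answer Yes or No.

q2 → q1 → q1 → q3 → q0 → q1 → q1 → q1 → q3 → q0 → q1 → q3 → q0
End state q0 is accepting.

Yes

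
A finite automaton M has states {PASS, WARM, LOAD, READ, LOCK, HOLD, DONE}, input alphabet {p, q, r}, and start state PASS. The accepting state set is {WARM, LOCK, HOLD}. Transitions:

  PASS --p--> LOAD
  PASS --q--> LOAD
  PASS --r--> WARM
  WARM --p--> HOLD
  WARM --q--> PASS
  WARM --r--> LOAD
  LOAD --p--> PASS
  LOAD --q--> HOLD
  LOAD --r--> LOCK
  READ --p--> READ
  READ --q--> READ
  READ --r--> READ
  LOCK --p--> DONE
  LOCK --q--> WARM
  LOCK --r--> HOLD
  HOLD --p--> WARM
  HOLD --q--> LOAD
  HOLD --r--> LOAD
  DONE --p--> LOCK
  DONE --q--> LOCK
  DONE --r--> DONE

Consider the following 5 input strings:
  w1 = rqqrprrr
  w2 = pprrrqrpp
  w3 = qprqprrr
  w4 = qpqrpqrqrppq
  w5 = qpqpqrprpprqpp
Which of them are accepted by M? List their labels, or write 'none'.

w4, w5

w1: PASS → WARM → PASS → LOAD → LOCK → DONE → DONE → DONE → DONE  → end DONE, rejected
w2: PASS → LOAD → PASS → WARM → LOAD → LOCK → WARM → LOAD → PASS → LOAD  → end LOAD, rejected
w3: PASS → LOAD → PASS → WARM → PASS → LOAD → LOCK → HOLD → LOAD  → end LOAD, rejected
w4: PASS → LOAD → PASS → LOAD → LOCK → DONE → LOCK → HOLD → LOAD → LOCK → DONE → LOCK → WARM  → end WARM, accepted
w5: PASS → LOAD → PASS → LOAD → PASS → LOAD → LOCK → DONE → DONE → LOCK → DONE → DONE → LOCK → DONE → LOCK  → end LOCK, accepted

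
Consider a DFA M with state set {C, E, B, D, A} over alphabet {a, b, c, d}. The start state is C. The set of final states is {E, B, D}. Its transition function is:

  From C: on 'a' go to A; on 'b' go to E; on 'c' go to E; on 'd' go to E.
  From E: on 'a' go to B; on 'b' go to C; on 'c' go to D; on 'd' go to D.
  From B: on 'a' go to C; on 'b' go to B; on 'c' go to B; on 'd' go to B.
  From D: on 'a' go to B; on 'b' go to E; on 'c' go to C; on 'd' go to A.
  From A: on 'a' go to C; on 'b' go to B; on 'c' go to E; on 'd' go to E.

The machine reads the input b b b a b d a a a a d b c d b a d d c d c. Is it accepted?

C → E → C → E → B → B → B → C → A → C → A → E → C → E → D → E → B → B → B → B → B → B
End state B is accepting.

Yes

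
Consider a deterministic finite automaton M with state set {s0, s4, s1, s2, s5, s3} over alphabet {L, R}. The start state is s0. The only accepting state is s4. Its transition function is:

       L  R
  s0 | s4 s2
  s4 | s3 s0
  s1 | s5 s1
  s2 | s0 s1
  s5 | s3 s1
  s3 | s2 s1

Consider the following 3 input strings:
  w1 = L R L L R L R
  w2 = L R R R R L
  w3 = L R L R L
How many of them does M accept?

w1: s0 → s4 → s0 → s4 → s3 → s1 → s5 → s1  → end s1, rejected
w2: s0 → s4 → s0 → s2 → s1 → s1 → s5  → end s5, rejected
w3: s0 → s4 → s0 → s4 → s0 → s4  → end s4, accepted

1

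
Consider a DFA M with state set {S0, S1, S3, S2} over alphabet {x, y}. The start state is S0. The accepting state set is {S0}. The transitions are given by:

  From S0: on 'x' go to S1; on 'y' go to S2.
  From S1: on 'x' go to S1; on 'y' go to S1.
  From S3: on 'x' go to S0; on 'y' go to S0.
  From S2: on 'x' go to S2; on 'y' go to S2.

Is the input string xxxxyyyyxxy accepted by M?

Trace: S0 -x-> S1 -x-> S1 -x-> S1 -x-> S1 -y-> S1 -y-> S1 -y-> S1 -y-> S1 -x-> S1 -x-> S1 -y-> S1
End state S1 is not accepting.

No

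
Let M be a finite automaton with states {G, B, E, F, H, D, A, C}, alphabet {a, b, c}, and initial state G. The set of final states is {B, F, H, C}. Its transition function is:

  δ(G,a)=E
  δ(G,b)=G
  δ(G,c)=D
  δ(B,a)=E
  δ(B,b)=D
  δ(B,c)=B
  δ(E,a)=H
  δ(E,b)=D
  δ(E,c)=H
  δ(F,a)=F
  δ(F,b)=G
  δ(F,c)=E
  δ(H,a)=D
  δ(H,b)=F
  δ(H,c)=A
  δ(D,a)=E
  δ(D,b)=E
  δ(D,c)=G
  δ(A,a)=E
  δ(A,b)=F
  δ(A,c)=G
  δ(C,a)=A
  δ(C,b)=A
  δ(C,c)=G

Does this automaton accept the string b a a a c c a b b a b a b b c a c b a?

start at G
read 'b': G → G
read 'a': G → E
read 'a': E → H
read 'a': H → D
read 'c': D → G
read 'c': G → D
read 'a': D → E
read 'b': E → D
read 'b': D → E
read 'a': E → H
read 'b': H → F
read 'a': F → F
read 'b': F → G
read 'b': G → G
read 'c': G → D
read 'a': D → E
read 'c': E → H
read 'b': H → F
read 'a': F → F
End state F is accepting.

Yes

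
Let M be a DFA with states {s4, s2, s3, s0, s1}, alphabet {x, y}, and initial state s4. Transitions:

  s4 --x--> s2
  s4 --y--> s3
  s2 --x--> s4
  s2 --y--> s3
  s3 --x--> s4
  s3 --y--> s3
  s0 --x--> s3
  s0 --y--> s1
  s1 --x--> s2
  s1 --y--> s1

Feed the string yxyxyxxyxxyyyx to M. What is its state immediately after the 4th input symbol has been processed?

s4

Trace: s4 -y-> s3 -x-> s4 -y-> s3 -x-> s4
After 4 symbols: s4.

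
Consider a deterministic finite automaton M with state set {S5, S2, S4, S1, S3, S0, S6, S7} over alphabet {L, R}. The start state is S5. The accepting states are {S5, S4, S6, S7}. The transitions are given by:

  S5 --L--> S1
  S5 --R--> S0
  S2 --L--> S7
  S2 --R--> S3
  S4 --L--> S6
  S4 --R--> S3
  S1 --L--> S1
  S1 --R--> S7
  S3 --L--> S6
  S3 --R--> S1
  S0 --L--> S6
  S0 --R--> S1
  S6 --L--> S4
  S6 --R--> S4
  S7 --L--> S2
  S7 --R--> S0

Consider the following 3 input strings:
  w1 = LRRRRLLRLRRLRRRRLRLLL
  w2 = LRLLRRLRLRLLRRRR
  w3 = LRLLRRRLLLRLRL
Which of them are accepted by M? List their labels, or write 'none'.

w1: S5 → S1 → S7 → S0 → S1 → S7 → S2 → S7 → S0 → S6 → S4 → S3 → S6 → S4 → S3 → S1 → S7 → S2 → S3 → S6 → S4 → S6  → end S6, accepted
w2: S5 → S1 → S7 → S2 → S7 → S0 → S1 → S1 → S7 → S2 → S3 → S6 → S4 → S3 → S1 → S7 → S0  → end S0, rejected
w3: S5 → S1 → S7 → S2 → S7 → S0 → S1 → S7 → S2 → S7 → S2 → S3 → S6 → S4 → S6  → end S6, accepted

w1, w3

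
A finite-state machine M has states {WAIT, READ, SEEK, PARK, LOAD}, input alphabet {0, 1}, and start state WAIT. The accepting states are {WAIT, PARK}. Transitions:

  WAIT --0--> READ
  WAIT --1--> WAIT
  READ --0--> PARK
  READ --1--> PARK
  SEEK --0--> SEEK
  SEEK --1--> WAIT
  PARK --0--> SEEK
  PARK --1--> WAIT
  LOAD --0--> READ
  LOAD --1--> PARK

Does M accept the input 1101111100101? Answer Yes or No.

start at WAIT
read '1': WAIT → WAIT
read '1': WAIT → WAIT
read '0': WAIT → READ
read '1': READ → PARK
read '1': PARK → WAIT
read '1': WAIT → WAIT
read '1': WAIT → WAIT
read '1': WAIT → WAIT
read '0': WAIT → READ
read '0': READ → PARK
read '1': PARK → WAIT
read '0': WAIT → READ
read '1': READ → PARK
End state PARK is accepting.

Yes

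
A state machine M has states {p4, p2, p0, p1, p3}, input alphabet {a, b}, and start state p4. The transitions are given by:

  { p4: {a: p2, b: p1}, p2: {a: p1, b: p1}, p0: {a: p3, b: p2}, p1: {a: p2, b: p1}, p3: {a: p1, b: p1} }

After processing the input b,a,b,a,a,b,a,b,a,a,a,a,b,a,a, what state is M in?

p4 → p1 → p2 → p1 → p2 → p1 → p1 → p2 → p1 → p2 → p1 → p2 → p1 → p1 → p2 → p1

p1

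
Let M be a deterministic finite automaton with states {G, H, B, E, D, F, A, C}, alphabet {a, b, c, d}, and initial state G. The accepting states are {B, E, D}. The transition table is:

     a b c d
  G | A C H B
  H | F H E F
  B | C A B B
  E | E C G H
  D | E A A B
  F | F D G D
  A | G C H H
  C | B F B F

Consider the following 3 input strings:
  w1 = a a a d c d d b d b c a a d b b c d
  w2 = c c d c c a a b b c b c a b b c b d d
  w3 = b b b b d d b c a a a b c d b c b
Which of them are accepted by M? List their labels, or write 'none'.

w1, w2

w1: Trace: G -a-> A -a-> G -a-> A -d-> H -c-> E -d-> H -d-> F -b-> D -d-> B -b-> A -c-> H -a-> F -a-> F -d-> D -b-> A -b-> C -c-> B -d-> B  → end B, accepted
w2: Trace: G -c-> H -c-> E -d-> H -c-> E -c-> G -a-> A -a-> G -b-> C -b-> F -c-> G -b-> C -c-> B -a-> C -b-> F -b-> D -c-> A -b-> C -d-> F -d-> D  → end D, accepted
w3: Trace: G -b-> C -b-> F -b-> D -b-> A -d-> H -d-> F -b-> D -c-> A -a-> G -a-> A -a-> G -b-> C -c-> B -d-> B -b-> A -c-> H -b-> H  → end H, rejected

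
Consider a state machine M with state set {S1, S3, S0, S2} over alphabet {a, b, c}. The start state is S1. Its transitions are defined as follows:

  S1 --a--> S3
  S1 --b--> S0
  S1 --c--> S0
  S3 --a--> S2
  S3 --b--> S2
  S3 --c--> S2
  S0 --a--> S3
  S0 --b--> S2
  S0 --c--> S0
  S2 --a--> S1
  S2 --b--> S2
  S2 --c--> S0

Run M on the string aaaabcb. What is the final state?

S2

start at S1
read 'a': S1 → S3
read 'a': S3 → S2
read 'a': S2 → S1
read 'a': S1 → S3
read 'b': S3 → S2
read 'c': S2 → S0
read 'b': S0 → S2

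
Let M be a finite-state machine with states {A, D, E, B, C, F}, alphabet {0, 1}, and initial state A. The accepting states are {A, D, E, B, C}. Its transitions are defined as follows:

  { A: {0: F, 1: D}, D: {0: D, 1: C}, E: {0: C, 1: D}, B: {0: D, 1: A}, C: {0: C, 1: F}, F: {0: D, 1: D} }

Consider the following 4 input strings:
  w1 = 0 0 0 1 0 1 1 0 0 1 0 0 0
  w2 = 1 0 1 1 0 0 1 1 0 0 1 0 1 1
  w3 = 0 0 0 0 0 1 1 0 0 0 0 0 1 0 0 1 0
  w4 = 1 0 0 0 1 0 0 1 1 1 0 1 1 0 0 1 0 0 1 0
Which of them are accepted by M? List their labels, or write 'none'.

w1: A → F → D → D → C → C → F → D → D → D → C → C → C → C  → end C, accepted
w2: A → D → D → C → F → D → D → C → F → D → D → C → C → F → D  → end D, accepted
w3: A → F → D → D → D → D → C → F → D → D → D → D → D → C → C → C → F → D  → end D, accepted
w4: A → D → D → D → D → C → C → C → F → D → C → C → F → D → D → D → C → C → C → F → D  → end D, accepted

w1, w2, w3, w4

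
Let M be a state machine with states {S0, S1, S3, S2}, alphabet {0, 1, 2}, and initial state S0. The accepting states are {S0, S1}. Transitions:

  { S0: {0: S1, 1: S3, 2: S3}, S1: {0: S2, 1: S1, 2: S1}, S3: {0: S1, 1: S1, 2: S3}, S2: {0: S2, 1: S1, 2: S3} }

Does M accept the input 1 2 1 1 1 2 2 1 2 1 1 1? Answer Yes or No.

Yes

Trace: S0 -1-> S3 -2-> S3 -1-> S1 -1-> S1 -1-> S1 -2-> S1 -2-> S1 -1-> S1 -2-> S1 -1-> S1 -1-> S1 -1-> S1
End state S1 is accepting.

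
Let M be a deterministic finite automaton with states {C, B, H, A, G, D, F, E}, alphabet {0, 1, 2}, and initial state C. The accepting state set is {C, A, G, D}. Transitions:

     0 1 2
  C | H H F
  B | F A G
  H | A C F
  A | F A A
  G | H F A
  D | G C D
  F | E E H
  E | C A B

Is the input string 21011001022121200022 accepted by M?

Trace: C -2-> F -1-> E -0-> C -1-> H -1-> C -0-> H -0-> A -1-> A -0-> F -2-> H -2-> F -1-> E -2-> B -1-> A -2-> A -0-> F -0-> E -0-> C -2-> F -2-> H
End state H is not accepting.

No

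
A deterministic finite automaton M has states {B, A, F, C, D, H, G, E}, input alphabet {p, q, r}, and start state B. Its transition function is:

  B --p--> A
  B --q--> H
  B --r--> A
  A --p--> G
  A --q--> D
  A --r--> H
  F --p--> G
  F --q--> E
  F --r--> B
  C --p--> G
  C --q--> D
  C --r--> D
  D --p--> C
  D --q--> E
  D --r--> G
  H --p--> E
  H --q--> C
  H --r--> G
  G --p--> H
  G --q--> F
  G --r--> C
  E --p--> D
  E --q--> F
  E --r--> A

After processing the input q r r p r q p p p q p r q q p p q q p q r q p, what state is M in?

Trace: B -q-> H -r-> G -r-> C -p-> G -r-> C -q-> D -p-> C -p-> G -p-> H -q-> C -p-> G -r-> C -q-> D -q-> E -p-> D -p-> C -q-> D -q-> E -p-> D -q-> E -r-> A -q-> D -p-> C

C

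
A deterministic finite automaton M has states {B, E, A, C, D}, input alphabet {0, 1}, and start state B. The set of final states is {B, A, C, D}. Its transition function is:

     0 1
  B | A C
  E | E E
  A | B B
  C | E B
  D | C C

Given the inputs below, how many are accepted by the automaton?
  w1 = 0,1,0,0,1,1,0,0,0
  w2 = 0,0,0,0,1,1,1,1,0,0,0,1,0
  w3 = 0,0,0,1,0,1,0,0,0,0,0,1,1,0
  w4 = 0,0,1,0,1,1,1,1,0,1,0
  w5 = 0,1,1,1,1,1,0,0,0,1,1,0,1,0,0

w1: B → A → B → A → B → C → B → A → B → A  → end A, accepted
w2: B → A → B → A → B → C → B → C → B → A → B → A → B → A  → end A, accepted
w3: B → A → B → A → B → A → B → A → B → A → B → A → B → C → E  → end E, rejected
w4: B → A → B → C → E → E → E → E → E → E → E → E  → end E, rejected
w5: B → A → B → C → B → C → B → A → B → A → B → C → E → E → E → E  → end E, rejected

2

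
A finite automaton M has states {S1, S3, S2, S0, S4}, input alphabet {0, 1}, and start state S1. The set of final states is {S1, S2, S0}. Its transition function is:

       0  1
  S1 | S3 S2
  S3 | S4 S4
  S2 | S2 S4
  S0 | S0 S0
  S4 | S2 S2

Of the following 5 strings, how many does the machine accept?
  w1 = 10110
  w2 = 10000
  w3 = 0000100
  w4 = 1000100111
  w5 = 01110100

w1: Trace: S1 -1-> S2 -0-> S2 -1-> S4 -1-> S2 -0-> S2  → end S2, accepted
w2: Trace: S1 -1-> S2 -0-> S2 -0-> S2 -0-> S2 -0-> S2  → end S2, accepted
w3: Trace: S1 -0-> S3 -0-> S4 -0-> S2 -0-> S2 -1-> S4 -0-> S2 -0-> S2  → end S2, accepted
w4: Trace: S1 -1-> S2 -0-> S2 -0-> S2 -0-> S2 -1-> S4 -0-> S2 -0-> S2 -1-> S4 -1-> S2 -1-> S4  → end S4, rejected
w5: Trace: S1 -0-> S3 -1-> S4 -1-> S2 -1-> S4 -0-> S2 -1-> S4 -0-> S2 -0-> S2  → end S2, accepted

4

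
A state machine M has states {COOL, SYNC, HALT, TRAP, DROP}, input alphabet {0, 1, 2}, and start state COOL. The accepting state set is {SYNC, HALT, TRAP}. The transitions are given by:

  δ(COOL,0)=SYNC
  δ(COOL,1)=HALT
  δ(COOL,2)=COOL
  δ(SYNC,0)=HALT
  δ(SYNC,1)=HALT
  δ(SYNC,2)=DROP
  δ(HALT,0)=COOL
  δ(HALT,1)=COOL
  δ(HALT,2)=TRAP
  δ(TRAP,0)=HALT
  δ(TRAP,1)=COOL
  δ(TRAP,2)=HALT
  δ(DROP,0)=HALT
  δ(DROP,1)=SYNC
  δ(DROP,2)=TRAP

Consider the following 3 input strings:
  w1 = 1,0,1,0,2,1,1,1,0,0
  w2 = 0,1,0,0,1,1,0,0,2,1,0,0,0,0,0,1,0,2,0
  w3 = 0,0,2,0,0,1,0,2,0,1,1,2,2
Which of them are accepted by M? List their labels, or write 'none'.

w1, w2

w1: Trace: COOL -1-> HALT -0-> COOL -1-> HALT -0-> COOL -2-> COOL -1-> HALT -1-> COOL -1-> HALT -0-> COOL -0-> SYNC  → end SYNC, accepted
w2: Trace: COOL -0-> SYNC -1-> HALT -0-> COOL -0-> SYNC -1-> HALT -1-> COOL -0-> SYNC -0-> HALT -2-> TRAP -1-> COOL -0-> SYNC -0-> HALT -0-> COOL -0-> SYNC -0-> HALT -1-> COOL -0-> SYNC -2-> DROP -0-> HALT  → end HALT, accepted
w3: Trace: COOL -0-> SYNC -0-> HALT -2-> TRAP -0-> HALT -0-> COOL -1-> HALT -0-> COOL -2-> COOL -0-> SYNC -1-> HALT -1-> COOL -2-> COOL -2-> COOL  → end COOL, rejected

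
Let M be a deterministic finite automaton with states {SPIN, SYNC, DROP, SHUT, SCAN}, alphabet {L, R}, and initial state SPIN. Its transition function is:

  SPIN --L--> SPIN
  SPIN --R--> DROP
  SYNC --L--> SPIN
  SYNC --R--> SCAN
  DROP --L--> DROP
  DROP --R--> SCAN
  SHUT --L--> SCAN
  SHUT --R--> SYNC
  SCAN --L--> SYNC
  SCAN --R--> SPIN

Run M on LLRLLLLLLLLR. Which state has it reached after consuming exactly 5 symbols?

DROP

start at SPIN
read 'L': SPIN → SPIN
read 'L': SPIN → SPIN
read 'R': SPIN → DROP
read 'L': DROP → DROP
read 'L': DROP → DROP
After 5 symbols: DROP.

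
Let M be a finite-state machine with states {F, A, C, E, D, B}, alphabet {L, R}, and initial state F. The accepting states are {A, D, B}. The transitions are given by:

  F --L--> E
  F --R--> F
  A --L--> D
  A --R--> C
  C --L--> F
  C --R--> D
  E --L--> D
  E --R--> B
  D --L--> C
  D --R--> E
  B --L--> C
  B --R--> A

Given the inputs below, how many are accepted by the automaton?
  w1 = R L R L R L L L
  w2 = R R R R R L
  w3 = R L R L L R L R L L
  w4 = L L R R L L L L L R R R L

w1: F → F → E → B → C → D → C → F → E  → end E, rejected
w2: F → F → F → F → F → F → E  → end E, rejected
w3: F → F → E → B → C → F → F → E → B → C → F  → end F, rejected
w4: F → E → D → E → B → C → F → E → D → C → D → E → B → C  → end C, rejected

0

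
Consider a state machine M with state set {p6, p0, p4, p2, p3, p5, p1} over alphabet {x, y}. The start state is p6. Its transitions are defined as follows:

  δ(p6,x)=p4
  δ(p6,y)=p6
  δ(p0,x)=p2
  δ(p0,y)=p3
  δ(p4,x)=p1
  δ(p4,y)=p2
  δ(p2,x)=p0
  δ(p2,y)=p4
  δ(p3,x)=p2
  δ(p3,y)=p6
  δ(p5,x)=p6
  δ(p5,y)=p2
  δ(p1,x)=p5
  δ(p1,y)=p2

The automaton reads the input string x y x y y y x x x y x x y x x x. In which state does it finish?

p6 → p4 → p2 → p0 → p3 → p6 → p6 → p4 → p1 → p5 → p2 → p0 → p2 → p4 → p1 → p5 → p6

p6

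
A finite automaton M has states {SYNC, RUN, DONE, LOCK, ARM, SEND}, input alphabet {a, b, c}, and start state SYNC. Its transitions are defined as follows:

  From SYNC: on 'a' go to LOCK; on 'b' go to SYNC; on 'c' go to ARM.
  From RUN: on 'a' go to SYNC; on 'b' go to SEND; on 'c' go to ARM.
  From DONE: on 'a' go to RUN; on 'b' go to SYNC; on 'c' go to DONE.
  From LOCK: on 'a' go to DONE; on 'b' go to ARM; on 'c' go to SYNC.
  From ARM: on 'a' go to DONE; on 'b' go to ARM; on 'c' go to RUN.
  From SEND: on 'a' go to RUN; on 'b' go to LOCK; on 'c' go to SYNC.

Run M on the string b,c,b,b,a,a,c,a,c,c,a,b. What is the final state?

start at SYNC
read 'b': SYNC → SYNC
read 'c': SYNC → ARM
read 'b': ARM → ARM
read 'b': ARM → ARM
read 'a': ARM → DONE
read 'a': DONE → RUN
read 'c': RUN → ARM
read 'a': ARM → DONE
read 'c': DONE → DONE
read 'c': DONE → DONE
read 'a': DONE → RUN
read 'b': RUN → SEND

SEND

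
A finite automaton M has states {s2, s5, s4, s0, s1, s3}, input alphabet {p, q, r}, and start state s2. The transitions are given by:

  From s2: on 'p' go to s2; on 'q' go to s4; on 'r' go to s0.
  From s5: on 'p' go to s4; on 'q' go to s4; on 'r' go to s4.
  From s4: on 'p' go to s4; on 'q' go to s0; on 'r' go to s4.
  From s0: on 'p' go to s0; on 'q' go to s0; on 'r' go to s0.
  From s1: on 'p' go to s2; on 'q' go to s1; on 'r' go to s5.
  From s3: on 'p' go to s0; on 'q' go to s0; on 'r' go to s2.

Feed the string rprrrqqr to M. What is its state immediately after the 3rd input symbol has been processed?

s2 → s0 → s0 → s0
After 3 symbols: s0.

s0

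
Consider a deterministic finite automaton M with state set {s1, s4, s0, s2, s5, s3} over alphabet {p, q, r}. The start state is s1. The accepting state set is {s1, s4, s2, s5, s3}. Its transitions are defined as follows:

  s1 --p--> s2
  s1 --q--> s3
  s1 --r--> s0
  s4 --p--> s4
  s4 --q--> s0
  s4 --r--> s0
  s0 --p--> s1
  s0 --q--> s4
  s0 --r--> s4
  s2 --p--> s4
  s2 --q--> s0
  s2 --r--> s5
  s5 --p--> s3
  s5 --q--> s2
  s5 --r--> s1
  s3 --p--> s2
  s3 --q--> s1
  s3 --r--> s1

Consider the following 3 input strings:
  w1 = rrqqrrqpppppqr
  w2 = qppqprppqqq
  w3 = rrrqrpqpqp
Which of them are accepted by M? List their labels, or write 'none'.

w1:
  start at s1
  read 'r': s1 → s0
  read 'r': s0 → s4
  read 'q': s4 → s0
  read 'q': s0 → s4
  read 'r': s4 → s0
  read 'r': s0 → s4
  read 'q': s4 → s0
  read 'p': s0 → s1
  read 'p': s1 → s2
  read 'p': s2 → s4
  read 'p': s4 → s4
  read 'p': s4 → s4
  read 'q': s4 → s0
  read 'r': s0 → s4
  end s4, accepted
w2:
  start at s1
  read 'q': s1 → s3
  read 'p': s3 → s2
  read 'p': s2 → s4
  read 'q': s4 → s0
  read 'p': s0 → s1
  read 'r': s1 → s0
  read 'p': s0 → s1
  read 'p': s1 → s2
  read 'q': s2 → s0
  read 'q': s0 → s4
  read 'q': s4 → s0
  end s0, rejected
w3:
  start at s1
  read 'r': s1 → s0
  read 'r': s0 → s4
  read 'r': s4 → s0
  read 'q': s0 → s4
  read 'r': s4 → s0
  read 'p': s0 → s1
  read 'q': s1 → s3
  read 'p': s3 → s2
  read 'q': s2 → s0
  read 'p': s0 → s1
  end s1, accepted

w1, w3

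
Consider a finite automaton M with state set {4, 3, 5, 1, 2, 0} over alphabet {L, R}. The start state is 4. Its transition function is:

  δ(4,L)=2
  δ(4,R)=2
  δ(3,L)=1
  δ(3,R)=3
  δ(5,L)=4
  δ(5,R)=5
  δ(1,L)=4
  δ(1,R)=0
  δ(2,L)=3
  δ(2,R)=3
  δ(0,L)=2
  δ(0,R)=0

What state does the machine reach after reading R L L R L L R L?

start at 4
read 'R': 4 → 2
read 'L': 2 → 3
read 'L': 3 → 1
read 'R': 1 → 0
read 'L': 0 → 2
read 'L': 2 → 3
read 'R': 3 → 3
read 'L': 3 → 1

1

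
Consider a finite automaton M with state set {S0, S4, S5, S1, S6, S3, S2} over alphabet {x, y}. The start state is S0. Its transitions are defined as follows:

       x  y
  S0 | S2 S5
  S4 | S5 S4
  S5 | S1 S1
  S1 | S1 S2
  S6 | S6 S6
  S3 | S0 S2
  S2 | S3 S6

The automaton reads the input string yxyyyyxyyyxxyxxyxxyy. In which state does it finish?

S6

Trace: S0 -y-> S5 -x-> S1 -y-> S2 -y-> S6 -y-> S6 -y-> S6 -x-> S6 -y-> S6 -y-> S6 -y-> S6 -x-> S6 -x-> S6 -y-> S6 -x-> S6 -x-> S6 -y-> S6 -x-> S6 -x-> S6 -y-> S6 -y-> S6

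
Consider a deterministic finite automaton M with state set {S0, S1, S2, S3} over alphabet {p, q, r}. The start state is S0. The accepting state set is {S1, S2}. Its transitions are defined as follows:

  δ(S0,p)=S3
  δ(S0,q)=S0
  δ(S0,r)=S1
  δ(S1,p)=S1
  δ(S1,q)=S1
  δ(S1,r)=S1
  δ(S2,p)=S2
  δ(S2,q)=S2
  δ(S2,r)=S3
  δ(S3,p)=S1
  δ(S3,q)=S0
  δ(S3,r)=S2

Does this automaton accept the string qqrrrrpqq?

start at S0
read 'q': S0 → S0
read 'q': S0 → S0
read 'r': S0 → S1
read 'r': S1 → S1
read 'r': S1 → S1
read 'r': S1 → S1
read 'p': S1 → S1
read 'q': S1 → S1
read 'q': S1 → S1
End state S1 is accepting.

Yes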